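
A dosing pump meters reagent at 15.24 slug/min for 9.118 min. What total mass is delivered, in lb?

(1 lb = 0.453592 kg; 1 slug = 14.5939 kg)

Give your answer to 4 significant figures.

4471 lb

15.24 slug/min → 3.70685 kg/s
9.118 min → 547.08 s
m = ṁ × t = 3.70685 × 547.08 = 2027.94 kg
In lb: 2027.94 / 0.453592 = 4470.85 lb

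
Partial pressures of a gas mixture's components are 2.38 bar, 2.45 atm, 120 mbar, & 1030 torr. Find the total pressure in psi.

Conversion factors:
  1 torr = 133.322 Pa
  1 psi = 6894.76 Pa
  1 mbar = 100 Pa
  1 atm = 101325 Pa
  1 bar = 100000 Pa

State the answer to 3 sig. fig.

2.38 bar × 100000 = 238000 Pa
2.45 atm × 101325 = 248246 Pa
120 mbar × 100 = 12000 Pa
1030 torr × 133.322 = 137322 Pa
Total: 238000 + 248246 + 12000 + 137322 = 635568 Pa
In psi: 635568 / 6894.76 = 92.1813 psi

92.2 psi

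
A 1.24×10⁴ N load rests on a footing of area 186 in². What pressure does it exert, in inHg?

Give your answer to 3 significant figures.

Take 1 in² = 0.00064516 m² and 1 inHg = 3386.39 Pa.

186 in² × 0.00064516 → 0.12 m²
P = F / A = 12400 N / 0.12 m² = 103333 Pa
103333 Pa ÷ (3386.39 Pa/inHg) = 30.5142 inHg

30.5 inHg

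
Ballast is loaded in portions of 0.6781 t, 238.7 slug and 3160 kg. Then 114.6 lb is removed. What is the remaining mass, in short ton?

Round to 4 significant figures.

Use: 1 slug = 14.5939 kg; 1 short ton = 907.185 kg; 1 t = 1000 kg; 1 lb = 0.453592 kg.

0.6781 t × 1000 = 678.1 kg
238.7 slug × 14.5939 = 3483.56 kg
3160 kg (already kg)
114.6 lb × 0.453592 = 51.9816 kg
Result: 678.1 + 3483.56 + 3160 − 51.9816 = 7269.68 kg
In short ton: 7269.68 / 907.185 = 8.01345 short ton

8.013 short ton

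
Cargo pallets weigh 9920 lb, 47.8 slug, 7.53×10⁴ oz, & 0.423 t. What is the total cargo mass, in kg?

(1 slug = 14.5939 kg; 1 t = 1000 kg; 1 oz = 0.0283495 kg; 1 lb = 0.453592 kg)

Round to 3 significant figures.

7750 kg

9920 lb × 0.453592 = 4499.63 kg
47.8 slug × 14.5939 = 697.588 kg
7.53×10⁴ oz × 0.0283495 = 2134.72 kg
0.423 t × 1000 = 423 kg
Combined: 4499.63 + 697.588 + 2134.72 + 423 = 7754.94 kg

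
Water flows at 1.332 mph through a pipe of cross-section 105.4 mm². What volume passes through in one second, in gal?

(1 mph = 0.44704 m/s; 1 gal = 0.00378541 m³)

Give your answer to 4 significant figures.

0.01658 gal

1.332 mph × 0.44704 → 0.595457 m/s
105.4 mm² × 10⁻⁶ → 1.054×10⁻⁴ m²
V = v × A × t = 0.595457 m/s × 1.054×10⁻⁴ m² × 1 s = 6.27612×10⁻⁵ m³
6.27612×10⁻⁵ m³ ÷ (0.00378541 m³/gal) = 0.0165798 gal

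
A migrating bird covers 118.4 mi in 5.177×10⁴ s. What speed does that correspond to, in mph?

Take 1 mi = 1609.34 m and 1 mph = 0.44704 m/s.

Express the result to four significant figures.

118.4 mi × 1609.34 = 190546 m
v = d / t = 190546 m / 51770 s = 3.68063 m/s
3.68063 m/s ÷ (0.44704 m/s/mph) = 8.23333 mph

8.233 mph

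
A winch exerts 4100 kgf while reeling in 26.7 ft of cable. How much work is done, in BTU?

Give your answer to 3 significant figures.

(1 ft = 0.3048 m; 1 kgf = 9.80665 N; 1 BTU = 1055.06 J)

4100 kgf × 9.80665 → 40207.3 N
26.7 ft × 0.3048 → 8.13816 m
W = F × d = 40207.3 N × 8.13816 m = 327213 J
327213 J ÷ (1055.06 J/BTU) = 310.137 BTU

310 BTU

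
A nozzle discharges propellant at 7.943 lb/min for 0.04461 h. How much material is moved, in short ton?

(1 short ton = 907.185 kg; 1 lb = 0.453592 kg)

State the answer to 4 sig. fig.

7.943 lb/min → 0.060048 kg/s
0.04461 h → 160.596 s
m = ṁ × t = 0.060048 × 160.596 = 9.64347 kg
In short ton: 9.64347 / 907.185 = 0.0106301 short ton

0.01063 short ton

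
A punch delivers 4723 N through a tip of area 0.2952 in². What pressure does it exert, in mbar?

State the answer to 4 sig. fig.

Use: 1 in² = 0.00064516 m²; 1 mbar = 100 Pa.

2.480×10⁵ mbar

0.2952 in² × 0.00064516 = 1.90451×10⁻⁴ m²
P = F / A = 4723 N / 1.90451×10⁻⁴ m² = 2.4799×10⁷ Pa
2.4799×10⁷ Pa ÷ (100 Pa/mbar) = 247990 mbar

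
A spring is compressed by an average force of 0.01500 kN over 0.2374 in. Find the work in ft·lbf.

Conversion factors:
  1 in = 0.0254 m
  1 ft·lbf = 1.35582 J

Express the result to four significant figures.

0.01500 kN × 1000 → 15 N
0.2374 in × 0.0254 → 0.00602996 m
W = F × d = 15 N × 0.00602996 m = 0.0904494 J
0.0904494 J ÷ (1.35582 J/ft·lbf) = 0.066712 ft·lbf

0.06671 ft·lbf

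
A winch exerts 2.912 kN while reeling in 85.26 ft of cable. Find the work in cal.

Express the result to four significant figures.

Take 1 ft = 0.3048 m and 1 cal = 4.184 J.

2.912 kN × 1000 = 2912 N
85.26 ft × 0.3048 = 25.9872 m
W = F × d = 2912 N × 25.9872 m = 75674.7 J
75674.7 J ÷ (4.184 J/cal) = 18086.7 cal

1.809×10⁴ cal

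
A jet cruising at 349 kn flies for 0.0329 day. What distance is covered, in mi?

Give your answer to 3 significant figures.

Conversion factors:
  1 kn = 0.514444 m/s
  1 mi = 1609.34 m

349 kn × 0.514444 = 179.541 m/s
0.0329 day × 86400 = 2842.56 s
d = v × t = 179.541 m/s × 2842.56 s = 510356 m
510356 m ÷ (1609.34 m/mi) = 317.121 mi

317 mi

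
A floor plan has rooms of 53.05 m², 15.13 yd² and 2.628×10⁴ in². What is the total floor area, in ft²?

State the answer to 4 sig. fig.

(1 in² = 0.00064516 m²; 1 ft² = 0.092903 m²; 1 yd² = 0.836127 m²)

53.05 m² (already m²)
15.13 yd² × 0.836127 → 12.6506 m²
2.628×10⁴ in² × 0.00064516 → 16.9548 m²
Combined: 53.05 + 12.6506 + 16.9548 = 82.6554 m²
In ft²: 82.6554 / 0.092903 = 889.696 ft²

889.7 ft²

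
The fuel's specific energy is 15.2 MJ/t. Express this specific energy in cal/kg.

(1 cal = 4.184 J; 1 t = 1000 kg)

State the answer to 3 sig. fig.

3630 cal/kg

15.2 MJ/t × 1000000 J/MJ ÷ 1000 kg/t = 15200 J/kg
15200 J/kg ÷ 4.184 J/cal = 3632.89 cal/kg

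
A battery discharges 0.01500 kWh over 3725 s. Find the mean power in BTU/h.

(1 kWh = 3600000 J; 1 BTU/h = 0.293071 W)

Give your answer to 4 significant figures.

0.01500 kWh × 3600000 = 54000 J
P = E / t = 54000 J / 3725 s = 14.4966 W
14.4966 W ÷ (0.293071 W/BTU/h) = 49.4645 BTU/h

49.46 BTU/h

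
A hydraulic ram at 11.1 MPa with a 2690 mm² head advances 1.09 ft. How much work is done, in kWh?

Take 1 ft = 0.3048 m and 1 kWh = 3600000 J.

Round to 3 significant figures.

11.1 MPa → 1.11×10⁷ Pa
2690 mm² → 0.00269 m²
F = P × A = 1.11×10⁷ × 0.00269 = 29859 N
1.09 ft → 0.332232 m
W = F × d = 29859 × 0.332232 = 9920.12 J
In kWh: 9920.12 / 3600000 = 0.00275559 kWh

0.00276 kWh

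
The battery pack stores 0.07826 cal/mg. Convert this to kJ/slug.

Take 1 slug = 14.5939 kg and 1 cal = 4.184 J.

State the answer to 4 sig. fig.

4779 kJ/slug

0.07826 cal/mg × 4.184 J/cal ÷ 10⁻⁶ kg/mg = 327440 J/kg
327440 J/kg ÷ 1000 J/kJ × 14.5939 kg/slug = 4778.63 kJ/slug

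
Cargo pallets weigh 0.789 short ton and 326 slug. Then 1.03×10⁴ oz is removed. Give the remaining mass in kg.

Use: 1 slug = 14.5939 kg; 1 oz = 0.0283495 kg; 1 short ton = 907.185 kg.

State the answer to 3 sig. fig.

0.789 short ton × 907.185 = 715.769 kg
326 slug × 14.5939 = 4757.61 kg
1.03×10⁴ oz × 0.0283495 = 292 kg
Net: 715.769 + 4757.61 − 292 = 5181.38 kg

5180 kg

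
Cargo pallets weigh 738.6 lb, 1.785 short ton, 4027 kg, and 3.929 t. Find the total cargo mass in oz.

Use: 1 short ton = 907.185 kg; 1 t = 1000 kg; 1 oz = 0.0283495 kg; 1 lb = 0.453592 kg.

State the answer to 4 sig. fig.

3.496×10⁵ oz

738.6 lb × 0.453592 = 335.023 kg
1.785 short ton × 907.185 = 1619.33 kg
4027 kg (already kg)
3.929 t × 1000 = 3929 kg
Sum: 335.023 + 1619.33 + 4027 + 3929 = 9910.35 kg
In oz: 9910.35 / 0.0283495 = 349578 oz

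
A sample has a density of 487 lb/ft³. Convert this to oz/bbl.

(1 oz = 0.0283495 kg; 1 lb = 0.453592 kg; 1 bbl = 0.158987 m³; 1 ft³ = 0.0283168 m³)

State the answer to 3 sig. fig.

4.37×10⁴ oz/bbl

487 lb/ft³ × 0.453592 kg/lb ÷ 0.0283168 m³/ft³ = 7801 kg/m³
7801 kg/m³ ÷ 0.0283495 kg/oz × 0.158987 m³/bbl = 43748.8 oz/bbl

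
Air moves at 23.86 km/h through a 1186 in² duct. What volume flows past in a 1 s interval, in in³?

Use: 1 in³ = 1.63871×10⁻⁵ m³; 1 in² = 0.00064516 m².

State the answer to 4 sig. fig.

23.86 km/h × (1/3.6) → 6.62778 m/s
1186 in² × 0.00064516 → 0.76516 m²
V = v × A × t = 6.62778 m/s × 0.76516 m² × 1 s = 5.07131 m³
5.07131 m³ ÷ (1.63871×10⁻⁵ m³/in³) = 309470 in³

3.095×10⁵ in³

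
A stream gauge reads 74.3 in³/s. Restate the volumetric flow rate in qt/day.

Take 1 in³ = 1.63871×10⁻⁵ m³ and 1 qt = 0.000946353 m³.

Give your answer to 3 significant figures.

74.3 in³/s × 1.63871×10⁻⁵ m³/in³ = 0.00121756 m³/s
0.00121756 m³/s ÷ 0.000946353 m³/qt × 86400 s/day = 111161 qt/day

1.11×10⁵ qt/day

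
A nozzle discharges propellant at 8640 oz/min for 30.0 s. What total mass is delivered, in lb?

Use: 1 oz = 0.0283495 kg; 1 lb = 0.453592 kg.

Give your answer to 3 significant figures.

270 lb

8640 oz/min → 4.08233 kg/s
m = ṁ × t = 4.08233 × 30 = 122.47 kg
In lb: 122.47 / 0.453592 = 270 lb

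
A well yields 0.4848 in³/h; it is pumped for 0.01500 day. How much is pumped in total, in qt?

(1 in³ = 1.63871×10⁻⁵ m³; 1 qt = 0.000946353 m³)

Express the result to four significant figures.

0.003022 qt

0.4848 in³/h → 2.2068×10⁻⁹ m³/s
0.01500 day → 1296 s
V = Q × t = 2.2068×10⁻⁹ × 1296 = 2.86001×10⁻⁶ m³
In qt: 2.86001×10⁻⁶ / 0.000946353 = 0.00302214 qt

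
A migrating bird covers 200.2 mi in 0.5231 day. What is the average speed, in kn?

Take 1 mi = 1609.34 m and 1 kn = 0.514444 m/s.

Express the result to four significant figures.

200.2 mi × 1609.34 → 322190 m
0.5231 day × 86400 → 45195.8 s
v = d / t = 322190 m / 45195.8 s = 7.12876 m/s
7.12876 m/s ÷ (0.514444 m/s/kn) = 13.8572 kn

13.86 kn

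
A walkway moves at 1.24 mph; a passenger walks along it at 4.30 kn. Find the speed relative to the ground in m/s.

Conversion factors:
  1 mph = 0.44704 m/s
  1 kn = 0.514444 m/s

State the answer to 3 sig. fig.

1.24 mph × 0.44704 = 0.55433 m/s
4.30 kn × 0.514444 = 2.21211 m/s
Total: 0.55433 + 2.21211 = 2.76644 m/s

2.77 m/s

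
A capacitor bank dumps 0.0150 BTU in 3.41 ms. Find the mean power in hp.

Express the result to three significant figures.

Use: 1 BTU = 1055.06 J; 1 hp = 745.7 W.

6.22 hp

0.0150 BTU × 1055.06 = 15.8259 J
3.41 ms × 0.001 = 0.00341 s
P = E / t = 15.8259 J / 0.00341 s = 4641.03 W
4641.03 W ÷ (745.7 W/hp) = 6.22372 hp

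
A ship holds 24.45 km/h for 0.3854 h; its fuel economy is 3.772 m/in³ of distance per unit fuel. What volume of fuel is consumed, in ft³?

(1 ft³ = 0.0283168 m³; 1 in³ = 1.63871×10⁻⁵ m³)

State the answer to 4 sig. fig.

1.446 ft³

24.45 km/h → 6.79167 m/s
0.3854 h → 1387.44 s
d = v × t = 6.79167 × 1387.44 = 9423.03 m
3.772 m/in³ → 230181 m/m³
V = d / (distance per unit fuel) = 9423.03 / 230181 = 0.0409375 m³
In ft³: 0.0409375 / 0.0283168 = 1.4457 ft³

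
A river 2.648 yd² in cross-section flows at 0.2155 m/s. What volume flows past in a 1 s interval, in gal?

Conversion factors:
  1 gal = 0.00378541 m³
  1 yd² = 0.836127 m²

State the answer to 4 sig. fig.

126.0 gal

2.648 yd² × 0.836127 = 2.21406 m²
V = v × A × t = 0.2155 m/s × 2.21406 m² × 1 s = 0.47713 m³
0.47713 m³ ÷ (0.00378541 m³/gal) = 126.044 gal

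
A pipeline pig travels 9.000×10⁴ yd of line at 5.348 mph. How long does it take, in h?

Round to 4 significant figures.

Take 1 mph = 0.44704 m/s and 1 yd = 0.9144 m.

9.562 h

9.000×10⁴ yd × 0.9144 = 82296 m
5.348 mph × 0.44704 = 2.39077 m/s
t = d / v = 82296 m / 2.39077 m/s = 34422.4 s
34422.4 s ÷ (3600 s/h) = 9.56178 h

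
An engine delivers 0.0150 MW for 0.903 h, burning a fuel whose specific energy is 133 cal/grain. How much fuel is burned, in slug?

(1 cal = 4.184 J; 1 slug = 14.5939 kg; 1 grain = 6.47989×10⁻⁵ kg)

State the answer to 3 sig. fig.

0.389 slug

0.0150 MW → 15000 W
0.903 h → 3250.8 s
E = P × t = 15000 × 3250.8 = 4.8762×10⁷ J
133 cal/grain → 8.58768×10⁶ J/kg
m = E / e_s = 4.8762×10⁷ / 8.58768×10⁶ = 5.67813 kg
In slug: 5.67813 / 14.5939 = 0.389076 slug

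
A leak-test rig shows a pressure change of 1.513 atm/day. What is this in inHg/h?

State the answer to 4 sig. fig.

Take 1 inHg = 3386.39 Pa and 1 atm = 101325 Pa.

1.513 atm/day × 101325 Pa/atm ÷ 86400 s/day = 1.77436 Pa/s
1.77436 Pa/s ÷ 3386.39 Pa/inHg × 3600 s/h = 1.88628 inHg/h

1.886 inHg/h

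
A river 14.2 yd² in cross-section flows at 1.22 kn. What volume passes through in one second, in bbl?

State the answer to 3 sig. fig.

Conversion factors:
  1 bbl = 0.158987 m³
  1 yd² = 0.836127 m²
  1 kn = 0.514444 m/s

46.9 bbl

1.22 kn × 0.514444 → 0.627622 m/s
14.2 yd² × 0.836127 → 11.873 m²
V = v × A × t = 0.627622 m/s × 11.873 m² × 1 s = 7.45176 m³
7.45176 m³ ÷ (0.158987 m³/bbl) = 46.8702 bbl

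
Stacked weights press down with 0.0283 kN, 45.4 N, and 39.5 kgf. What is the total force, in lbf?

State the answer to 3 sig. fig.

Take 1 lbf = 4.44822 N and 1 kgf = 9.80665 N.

104 lbf

0.0283 kN × 1000 = 28.3 N
45.4 N (already N)
39.5 kgf × 9.80665 = 387.363 N
Sum: 28.3 + 45.4 + 387.363 = 461.063 N
In lbf: 461.063 / 4.44822 = 103.651 lbf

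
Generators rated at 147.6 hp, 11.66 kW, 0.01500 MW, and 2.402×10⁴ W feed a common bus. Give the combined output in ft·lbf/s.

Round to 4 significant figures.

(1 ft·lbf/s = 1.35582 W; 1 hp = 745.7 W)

147.6 hp × 745.7 = 110065 W
11.66 kW × 1000 = 11660 W
0.01500 MW × 1000000 = 15000 W
2.402×10⁴ W (already W)
Sum: 110065 + 11660 + 15000 + 24020 = 160745 W
In ft·lbf/s: 160745 / 1.35582 = 118559 ft·lbf/s

1.186×10⁵ ft·lbf/s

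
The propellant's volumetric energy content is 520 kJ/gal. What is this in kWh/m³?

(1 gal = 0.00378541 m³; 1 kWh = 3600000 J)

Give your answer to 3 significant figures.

520 kJ/gal × 1000 J/kJ ÷ 0.00378541 m³/gal = 1.3737×10⁸ J/m³
1.3737×10⁸ J/m³ ÷ 3600000 J/kWh = 38.1583 kWh/m³

38.2 kWh/m³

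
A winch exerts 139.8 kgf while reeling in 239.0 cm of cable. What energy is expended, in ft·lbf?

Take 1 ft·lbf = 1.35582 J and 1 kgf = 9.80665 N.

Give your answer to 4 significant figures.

139.8 kgf × 9.80665 = 1370.97 N
239.0 cm × 0.01 = 2.39 m
W = F × d = 1370.97 N × 2.39 m = 3276.62 J
3276.62 J ÷ (1.35582 J/ft·lbf) = 2416.71 ft·lbf

2417 ft·lbf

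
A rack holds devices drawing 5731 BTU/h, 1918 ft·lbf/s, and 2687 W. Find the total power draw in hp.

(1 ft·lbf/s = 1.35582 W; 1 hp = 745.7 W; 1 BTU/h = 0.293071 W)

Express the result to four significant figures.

5731 BTU/h × 0.293071 → 1679.59 W
1918 ft·lbf/s × 1.35582 → 2600.46 W
2687 W (already W)
Sum: 1679.59 + 2600.46 + 2687 = 6967.05 W
In hp: 6967.05 / 745.7 = 9.34297 hp

9.343 hp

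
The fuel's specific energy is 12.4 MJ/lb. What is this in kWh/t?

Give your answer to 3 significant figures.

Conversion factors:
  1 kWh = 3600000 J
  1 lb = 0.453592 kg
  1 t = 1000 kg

12.4 MJ/lb × 1000000 J/MJ ÷ 0.453592 kg/lb = 2.73373×10⁷ J/kg
2.73373×10⁷ J/kg ÷ 3600000 J/kWh × 1000 kg/t = 7593.69 kWh/t

7590 kWh/t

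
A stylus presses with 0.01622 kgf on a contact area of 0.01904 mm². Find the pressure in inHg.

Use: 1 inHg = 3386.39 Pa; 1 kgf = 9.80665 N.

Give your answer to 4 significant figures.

0.01622 kgf × 9.80665 = 0.159064 N
0.01904 mm² × 10⁻⁶ = 1.904×10⁻⁸ m²
P = F / A = 0.159064 N / 1.904×10⁻⁸ m² = 8.3542×10⁶ Pa
8.3542×10⁶ Pa ÷ (3386.39 Pa/inHg) = 2466.99 inHg

2467 inHg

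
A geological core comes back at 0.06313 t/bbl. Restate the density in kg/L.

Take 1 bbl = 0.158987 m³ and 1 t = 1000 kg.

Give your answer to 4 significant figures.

0.3971 kg/L

0.06313 t/bbl × 1000 kg/t ÷ 0.158987 m³/bbl = 397.076 kg/m³
397.076 kg/m³ × 0.001 m³/L = 0.397076 kg/L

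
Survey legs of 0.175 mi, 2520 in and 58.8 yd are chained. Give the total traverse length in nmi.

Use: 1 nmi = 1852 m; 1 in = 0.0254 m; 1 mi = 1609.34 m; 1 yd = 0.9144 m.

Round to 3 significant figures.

0.216 nmi

0.175 mi × 1609.34 = 281.634 m
2520 in × 0.0254 = 64.008 m
58.8 yd × 0.9144 = 53.7667 m
Total: 281.634 + 64.008 + 53.7667 = 399.409 m
In nmi: 399.409 / 1852 = 0.215664 nmi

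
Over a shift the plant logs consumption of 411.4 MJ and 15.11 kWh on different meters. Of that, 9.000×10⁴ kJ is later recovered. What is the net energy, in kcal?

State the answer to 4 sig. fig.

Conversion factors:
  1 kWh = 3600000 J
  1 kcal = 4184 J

411.4 MJ × 1000000 = 4.114×10⁸ J
15.11 kWh × 3600000 = 5.4396×10⁷ J
9.000×10⁴ kJ × 1000 = 9×10⁷ J
Sum: 4.114×10⁸ + 5.4396×10⁷ − 9×10⁷ = 3.75796×10⁸ J
In kcal: 3.75796×10⁸ / 4184 = 89817.4 kcal

8.982×10⁴ kcal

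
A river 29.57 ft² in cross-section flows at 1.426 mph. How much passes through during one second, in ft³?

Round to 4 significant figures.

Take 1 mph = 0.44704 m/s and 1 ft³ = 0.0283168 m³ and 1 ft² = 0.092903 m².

1.426 mph × 0.44704 → 0.637479 m/s
29.57 ft² × 0.092903 → 2.74714 m²
V = v × A × t = 0.637479 m/s × 2.74714 m² × 1 s = 1.75124 m³
1.75124 m³ ÷ (0.0283168 m³/ft³) = 61.8446 ft³

61.84 ft³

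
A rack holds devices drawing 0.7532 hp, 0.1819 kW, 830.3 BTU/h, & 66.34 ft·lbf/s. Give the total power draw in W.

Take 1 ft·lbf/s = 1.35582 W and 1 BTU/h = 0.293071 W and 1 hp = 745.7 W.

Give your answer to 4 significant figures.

1077 W

0.7532 hp × 745.7 = 561.661 W
0.1819 kW × 1000 = 181.9 W
830.3 BTU/h × 0.293071 = 243.337 W
66.34 ft·lbf/s × 1.35582 = 89.9451 W
Total: 561.661 + 181.9 + 243.337 + 89.9451 = 1076.84 W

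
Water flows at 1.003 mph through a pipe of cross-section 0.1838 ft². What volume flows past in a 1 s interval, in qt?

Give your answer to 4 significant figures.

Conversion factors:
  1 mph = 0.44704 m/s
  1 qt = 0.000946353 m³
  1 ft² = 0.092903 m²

8.090 qt

1.003 mph × 0.44704 → 0.448381 m/s
0.1838 ft² × 0.092903 → 0.0170756 m²
V = v × A × t = 0.448381 m/s × 0.0170756 m² × 1 s = 0.00765637 m³
0.00765637 m³ ÷ (0.000946353 m³/qt) = 8.0904 qt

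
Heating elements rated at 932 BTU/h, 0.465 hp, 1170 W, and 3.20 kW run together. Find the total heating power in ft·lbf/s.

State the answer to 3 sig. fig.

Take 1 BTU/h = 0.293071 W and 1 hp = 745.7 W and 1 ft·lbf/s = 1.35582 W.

3680 ft·lbf/s

932 BTU/h × 0.293071 = 273.142 W
0.465 hp × 745.7 = 346.751 W
1170 W (already W)
3.20 kW × 1000 = 3200 W
Sum: 273.142 + 346.751 + 1170 + 3200 = 4989.89 W
In ft·lbf/s: 4989.89 / 1.35582 = 3680.35 ft·lbf/s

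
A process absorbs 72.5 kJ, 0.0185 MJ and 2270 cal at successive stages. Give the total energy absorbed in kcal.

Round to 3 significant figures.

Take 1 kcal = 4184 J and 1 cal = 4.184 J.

24.0 kcal

72.5 kJ × 1000 = 72500 J
0.0185 MJ × 1000000 = 18500 J
2270 cal × 4.184 = 9497.68 J
Sum: 72500 + 18500 + 9497.68 = 100498 J
In kcal: 100498 / 4184 = 24.0196 kcal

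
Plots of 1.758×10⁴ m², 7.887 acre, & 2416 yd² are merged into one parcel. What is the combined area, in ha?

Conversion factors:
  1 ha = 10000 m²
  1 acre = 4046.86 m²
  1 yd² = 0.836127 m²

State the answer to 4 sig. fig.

5.152 ha

1.758×10⁴ m² (already m²)
7.887 acre × 4046.86 = 31917.6 m²
2416 yd² × 0.836127 = 2020.08 m²
Total: 17580 + 31917.6 + 2020.08 = 51517.7 m²
In ha: 51517.7 / 10000 = 5.15177 ha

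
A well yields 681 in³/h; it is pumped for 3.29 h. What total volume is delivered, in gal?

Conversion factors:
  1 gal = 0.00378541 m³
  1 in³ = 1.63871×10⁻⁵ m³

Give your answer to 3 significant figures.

9.70 gal

681 in³/h → 3.09989×10⁻⁶ m³/s
3.29 h → 11844 s
V = Q × t = 3.09989×10⁻⁶ × 11844 = 0.0367151 m³
In gal: 0.0367151 / 0.00378541 = 9.69911 gal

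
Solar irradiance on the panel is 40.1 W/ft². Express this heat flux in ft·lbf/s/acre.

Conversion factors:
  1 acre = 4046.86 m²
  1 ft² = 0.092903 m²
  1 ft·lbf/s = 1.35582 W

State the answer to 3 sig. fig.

40.1 W/ft² ÷ 0.092903 m²/ft² = 431.633 W/m²
431.633 W/m² ÷ 1.35582 W/ft·lbf/s × 4046.86 m²/acre = 1.28834×10⁶ ft·lbf/s/acre

1.29×10⁶ ft·lbf/s/acre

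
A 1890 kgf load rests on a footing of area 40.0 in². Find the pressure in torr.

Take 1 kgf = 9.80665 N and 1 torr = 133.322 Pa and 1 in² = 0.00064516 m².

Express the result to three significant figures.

5390 torr

1890 kgf × 9.80665 = 18534.6 N
40.0 in² × 0.00064516 = 0.0258064 m²
P = F / A = 18534.6 N / 0.0258064 m² = 718217 Pa
718217 Pa ÷ (133.322 Pa/torr) = 5387.09 torr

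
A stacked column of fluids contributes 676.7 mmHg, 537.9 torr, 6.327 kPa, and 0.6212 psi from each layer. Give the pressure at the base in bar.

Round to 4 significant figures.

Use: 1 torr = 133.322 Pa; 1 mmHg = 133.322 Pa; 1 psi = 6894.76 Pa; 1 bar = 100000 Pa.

1.725 bar

676.7 mmHg × 133.322 = 90219 Pa
537.9 torr × 133.322 = 71713.9 Pa
6.327 kPa × 1000 = 6327 Pa
0.6212 psi × 6894.76 = 4283.02 Pa
Sum: 90219 + 71713.9 + 6327 + 4283.02 = 172543 Pa
In bar: 172543 / 100000 = 1.72543 bar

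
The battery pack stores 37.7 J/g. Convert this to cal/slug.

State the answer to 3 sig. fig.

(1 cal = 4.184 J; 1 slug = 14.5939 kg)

37.7 J/g ÷ 0.001 kg/g = 37700 J/kg
37700 J/kg ÷ 4.184 J/cal × 14.5939 kg/slug = 131499 cal/slug

1.31×10⁵ cal/slug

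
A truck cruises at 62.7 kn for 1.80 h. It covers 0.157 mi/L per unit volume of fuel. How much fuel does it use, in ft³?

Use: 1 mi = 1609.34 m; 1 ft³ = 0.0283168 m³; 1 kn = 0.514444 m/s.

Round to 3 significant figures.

29.2 ft³

62.7 kn → 32.2556 m/s
1.80 h → 6480 s
d = v × t = 32.2556 × 6480 = 209016 m
0.157 mi/L → 252666 m/m³
V = d / (distance per unit fuel) = 209016 / 252666 = 0.827242 m³
In ft³: 0.827242 / 0.0283168 = 29.2138 ft³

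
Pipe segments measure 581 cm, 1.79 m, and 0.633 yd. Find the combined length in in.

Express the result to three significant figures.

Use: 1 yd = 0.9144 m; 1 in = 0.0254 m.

322 in

581 cm × 0.01 = 5.81 m
1.79 m (already m)
0.633 yd × 0.9144 = 0.578815 m
Total: 5.81 + 1.79 + 0.578815 = 8.17882 m
In in: 8.17882 / 0.0254 = 322.001 in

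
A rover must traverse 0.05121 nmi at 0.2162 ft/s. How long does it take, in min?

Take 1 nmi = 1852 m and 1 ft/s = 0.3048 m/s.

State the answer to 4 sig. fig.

23.99 min

0.05121 nmi × 1852 → 94.8409 m
0.2162 ft/s × 0.3048 → 0.0658978 m/s
t = d / v = 94.8409 m / 0.0658978 m/s = 1439.21 s
1439.21 s ÷ (60 s/min) = 23.9868 min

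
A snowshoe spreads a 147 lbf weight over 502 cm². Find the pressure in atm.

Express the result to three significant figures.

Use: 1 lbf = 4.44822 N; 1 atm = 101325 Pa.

147 lbf × 4.44822 = 653.888 N
502 cm² × 0.0001 = 0.0502 m²
P = F / A = 653.888 N / 0.0502 m² = 13025.7 Pa
13025.7 Pa ÷ (101325 Pa/atm) = 0.128554 atm

0.129 atm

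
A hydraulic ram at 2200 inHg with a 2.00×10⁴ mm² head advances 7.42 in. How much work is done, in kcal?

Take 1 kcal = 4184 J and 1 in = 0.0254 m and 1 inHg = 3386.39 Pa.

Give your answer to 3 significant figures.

2200 inHg → 7.45006×10⁶ Pa
2.00×10⁴ mm² → 0.02 m²
F = P × A = 7.45006×10⁶ × 0.02 = 149001 N
7.42 in → 0.188468 m
W = F × d = 149001 × 0.188468 = 28081.9 J
In kcal: 28081.9 / 4184 = 6.71174 kcal

6.71 kcal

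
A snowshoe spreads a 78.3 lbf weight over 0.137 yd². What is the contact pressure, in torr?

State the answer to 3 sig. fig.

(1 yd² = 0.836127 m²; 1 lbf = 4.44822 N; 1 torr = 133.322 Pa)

22.8 torr

78.3 lbf × 4.44822 = 348.296 N
0.137 yd² × 0.836127 = 0.114549 m²
P = F / A = 348.296 N / 0.114549 m² = 3040.59 Pa
3040.59 Pa ÷ (133.322 Pa/torr) = 22.8064 torr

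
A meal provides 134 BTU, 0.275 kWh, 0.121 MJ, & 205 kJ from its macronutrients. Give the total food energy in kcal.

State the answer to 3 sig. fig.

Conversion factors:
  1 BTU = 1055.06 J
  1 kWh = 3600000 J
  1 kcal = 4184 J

134 BTU × 1055.06 = 141378 J
0.275 kWh × 3600000 = 990000 J
0.121 MJ × 1000000 = 121000 J
205 kJ × 1000 = 205000 J
Total: 141378 + 990000 + 121000 + 205000 = 1.45738×10⁶ J
In kcal: 1.45738×10⁶ / 4184 = 348.322 kcal

348 kcal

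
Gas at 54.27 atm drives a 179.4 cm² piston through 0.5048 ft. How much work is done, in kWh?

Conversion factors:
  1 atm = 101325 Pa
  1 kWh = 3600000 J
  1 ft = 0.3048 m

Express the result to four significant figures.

54.27 atm → 5.49891×10⁶ Pa
179.4 cm² → 0.01794 m²
F = P × A = 5.49891×10⁶ × 0.01794 = 98650.4 N
0.5048 ft → 0.153863 m
W = F × d = 98650.4 × 0.153863 = 15178.6 J
In kWh: 15178.6 / 3600000 = 0.00421628 kWh

0.004216 kWh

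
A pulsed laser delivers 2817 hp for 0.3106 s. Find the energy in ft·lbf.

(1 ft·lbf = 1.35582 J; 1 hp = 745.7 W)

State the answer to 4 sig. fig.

4.812×10⁵ ft·lbf

2817 hp × 745.7 → 2.10064×10⁶ W
E = P × t = 2.10064×10⁶ W × 0.3106 s = 652459 J
652459 J ÷ (1.35582 J/ft·lbf) = 481228 ft·lbf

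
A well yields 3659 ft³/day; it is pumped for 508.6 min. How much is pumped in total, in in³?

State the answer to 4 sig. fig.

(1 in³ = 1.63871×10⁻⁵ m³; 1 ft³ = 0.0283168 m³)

3659 ft³/day → 0.0011992 m³/s
508.6 min → 30516 s
V = Q × t = 0.0011992 × 30516 = 36.5948 m³
In in³: 36.5948 / 1.63871×10⁻⁵ = 2.23315×10⁶ in³

2.233×10⁶ in³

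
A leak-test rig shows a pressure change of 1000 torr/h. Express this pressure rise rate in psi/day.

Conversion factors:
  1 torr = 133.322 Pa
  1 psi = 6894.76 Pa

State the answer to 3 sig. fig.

1000 torr/h × 133.322 Pa/torr ÷ 3600 s/h = 37.0339 Pa/s
37.0339 Pa/s ÷ 6894.76 Pa/psi × 86400 s/day = 464.081 psi/day

464 psi/day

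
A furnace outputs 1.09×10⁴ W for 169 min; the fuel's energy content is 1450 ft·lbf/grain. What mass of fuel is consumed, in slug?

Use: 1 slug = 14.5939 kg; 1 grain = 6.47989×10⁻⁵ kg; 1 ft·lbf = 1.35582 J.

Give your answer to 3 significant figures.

0.250 slug

169 min → 10140 s
E = P × t = 10900 × 10140 = 1.10526×10⁸ J
1450 ft·lbf/grain → 3.03391×10⁷ J/kg
m = E / e_s = 1.10526×10⁸ / 3.03391×10⁷ = 3.64302 kg
In slug: 3.64302 / 14.5939 = 0.249626 slug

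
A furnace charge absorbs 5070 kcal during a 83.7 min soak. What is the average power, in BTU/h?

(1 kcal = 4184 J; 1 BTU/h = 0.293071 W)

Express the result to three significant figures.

5070 kcal × 4184 = 2.12129×10⁷ J
83.7 min × 60 = 5022 s
P = E / t = 2.12129×10⁷ J / 5022 s = 4223.99 W
4223.99 W ÷ (0.293071 W/BTU/h) = 14412.9 BTU/h

1.44×10⁴ BTU/h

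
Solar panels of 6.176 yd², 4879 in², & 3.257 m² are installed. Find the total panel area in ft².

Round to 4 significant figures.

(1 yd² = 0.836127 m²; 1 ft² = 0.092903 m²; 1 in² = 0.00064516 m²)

124.5 ft²

6.176 yd² × 0.836127 = 5.16392 m²
4879 in² × 0.00064516 = 3.14774 m²
3.257 m² (already m²)
Combined: 5.16392 + 3.14774 + 3.257 = 11.5687 m²
In ft²: 11.5687 / 0.092903 = 124.525 ft²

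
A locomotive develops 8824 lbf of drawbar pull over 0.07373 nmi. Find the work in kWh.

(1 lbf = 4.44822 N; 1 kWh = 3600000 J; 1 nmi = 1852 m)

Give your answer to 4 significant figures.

1.489 kWh

8824 lbf × 4.44822 → 39251.1 N
0.07373 nmi × 1852 → 136.548 m
W = F × d = 39251.1 N × 136.548 m = 5.35966×10⁶ J
5.35966×10⁶ J ÷ (3600000 J/kWh) = 1.48879 kWh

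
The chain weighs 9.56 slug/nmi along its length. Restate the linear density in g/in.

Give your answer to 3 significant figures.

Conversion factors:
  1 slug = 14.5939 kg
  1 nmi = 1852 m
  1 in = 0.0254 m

9.56 slug/nmi × 14.5939 kg/slug ÷ 1852 m/nmi = 0.0753335 kg/m
0.0753335 kg/m ÷ 0.001 kg/g × 0.0254 m/in = 1.91347 g/in

1.91 g/in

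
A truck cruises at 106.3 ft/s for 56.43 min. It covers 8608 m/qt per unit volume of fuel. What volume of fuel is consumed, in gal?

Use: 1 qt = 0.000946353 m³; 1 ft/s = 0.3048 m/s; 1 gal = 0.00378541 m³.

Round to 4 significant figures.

3.186 gal

106.3 ft/s → 32.4002 m/s
56.43 min → 3385.8 s
d = v × t = 32.4002 × 3385.8 = 109701 m
8608 m/qt → 9.09597×10⁶ m/m³
V = d / (distance per unit fuel) = 109701 / 9.09597×10⁶ = 0.0120604 m³
In gal: 0.0120604 / 0.00378541 = 3.18602 gal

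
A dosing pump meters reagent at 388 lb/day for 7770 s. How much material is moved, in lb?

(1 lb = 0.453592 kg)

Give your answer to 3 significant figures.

34.9 lb

388 lb/day → 0.00203696 kg/s
m = ṁ × t = 0.00203696 × 7770 = 15.8272 kg
In lb: 15.8272 / 0.453592 = 34.893 lb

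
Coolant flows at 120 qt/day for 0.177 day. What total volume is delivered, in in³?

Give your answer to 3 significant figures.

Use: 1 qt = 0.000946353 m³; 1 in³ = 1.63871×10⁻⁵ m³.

120 qt/day → 1.31438×10⁻⁶ m³/s
0.177 day → 15292.8 s
V = Q × t = 1.31438×10⁻⁶ × 15292.8 = 0.0201006 m³
In in³: 0.0201006 / 1.63871×10⁻⁵ = 1226.61 in³

1230 in³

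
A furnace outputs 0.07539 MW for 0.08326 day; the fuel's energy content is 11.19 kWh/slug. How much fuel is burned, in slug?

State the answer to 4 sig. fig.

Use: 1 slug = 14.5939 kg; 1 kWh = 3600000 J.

13.46 slug

0.07539 MW → 75390 W
0.08326 day → 7193.66 s
E = P × t = 75390 × 7193.66 = 5.4233×10⁸ J
11.19 kWh/slug → 2.76033×10⁶ J/kg
m = E / e_s = 5.4233×10⁸ / 2.76033×10⁶ = 196.473 kg
In slug: 196.473 / 14.5939 = 13.4627 slug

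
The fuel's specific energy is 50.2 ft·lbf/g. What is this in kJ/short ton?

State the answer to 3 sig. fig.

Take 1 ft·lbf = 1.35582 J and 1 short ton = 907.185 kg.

6.17×10⁴ kJ/short ton

50.2 ft·lbf/g × 1.35582 J/ft·lbf ÷ 0.001 kg/g = 68062.2 J/kg
68062.2 J/kg ÷ 1000 J/kJ × 907.185 kg/short ton = 61745 kJ/short ton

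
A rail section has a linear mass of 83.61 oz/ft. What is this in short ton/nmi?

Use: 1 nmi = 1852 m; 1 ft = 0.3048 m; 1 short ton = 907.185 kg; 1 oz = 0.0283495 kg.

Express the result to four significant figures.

83.61 oz/ft × 0.0283495 kg/oz ÷ 0.3048 m/ft = 7.77658 kg/m
7.77658 kg/m ÷ 907.185 kg/short ton × 1852 m/nmi = 15.8757 short ton/nmi

15.88 short ton/nmi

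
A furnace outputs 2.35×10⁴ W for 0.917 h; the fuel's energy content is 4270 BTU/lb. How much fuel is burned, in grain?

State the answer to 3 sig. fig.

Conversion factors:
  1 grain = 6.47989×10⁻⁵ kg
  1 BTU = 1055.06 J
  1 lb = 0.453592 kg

1.21×10⁵ grain

0.917 h → 3301.2 s
E = P × t = 23500 × 3301.2 = 7.75782×10⁷ J
4270 BTU/lb → 9.93207×10⁶ J/kg
m = E / e_s = 7.75782×10⁷ / 9.93207×10⁶ = 7.81088 kg
In grain: 7.81088 / 6.47989×10⁻⁵ = 120540 grain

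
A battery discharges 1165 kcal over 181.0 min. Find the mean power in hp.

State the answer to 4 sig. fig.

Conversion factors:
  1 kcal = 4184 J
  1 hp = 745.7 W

1165 kcal × 4184 = 4.87436×10⁶ J
181.0 min × 60 = 10860 s
P = E / t = 4.87436×10⁶ J / 10860 s = 448.836 W
448.836 W ÷ (745.7 W/hp) = 0.601899 hp

0.6019 hp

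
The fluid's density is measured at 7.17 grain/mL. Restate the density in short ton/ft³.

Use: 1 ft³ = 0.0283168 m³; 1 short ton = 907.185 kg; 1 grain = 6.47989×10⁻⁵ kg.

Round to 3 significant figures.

7.17 grain/mL × 6.47989×10⁻⁵ kg/grain ÷ 10⁻⁶ m³/mL = 464.608 kg/m³
464.608 kg/m³ ÷ 907.185 kg/short ton × 0.0283168 m³/ft³ = 0.0145022 short ton/ft³

0.0145 short ton/ft³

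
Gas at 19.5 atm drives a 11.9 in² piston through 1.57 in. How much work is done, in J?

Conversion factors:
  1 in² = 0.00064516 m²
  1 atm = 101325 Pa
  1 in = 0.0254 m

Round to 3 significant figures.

19.5 atm → 1.97584×10⁶ Pa
11.9 in² → 0.0076774 m²
F = P × A = 1.97584×10⁶ × 0.0076774 = 15169.3 N
1.57 in → 0.039878 m
W = F × d = 15169.3 × 0.039878 = 604.921 J

605 J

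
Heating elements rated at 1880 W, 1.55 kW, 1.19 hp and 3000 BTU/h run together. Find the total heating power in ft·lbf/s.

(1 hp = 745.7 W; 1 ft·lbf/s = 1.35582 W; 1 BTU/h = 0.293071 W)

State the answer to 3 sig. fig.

1880 W (already W)
1.55 kW × 1000 → 1550 W
1.19 hp × 745.7 → 887.383 W
3000 BTU/h × 0.293071 → 879.213 W
Combined: 1880 + 1550 + 887.383 + 879.213 = 5196.6 W
In ft·lbf/s: 5196.6 / 1.35582 = 3832.81 ft·lbf/s

3830 ft·lbf/s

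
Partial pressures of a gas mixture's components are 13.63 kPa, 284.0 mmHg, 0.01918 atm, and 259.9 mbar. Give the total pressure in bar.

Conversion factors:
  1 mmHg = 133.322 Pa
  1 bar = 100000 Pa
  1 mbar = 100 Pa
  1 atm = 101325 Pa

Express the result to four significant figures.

13.63 kPa × 1000 = 13630 Pa
284.0 mmHg × 133.322 = 37863.4 Pa
0.01918 atm × 101325 = 1943.41 Pa
259.9 mbar × 100 = 25990 Pa
Sum: 13630 + 37863.4 + 1943.41 + 25990 = 79426.8 Pa
In bar: 79426.8 / 100000 = 0.794268 bar

0.7943 bar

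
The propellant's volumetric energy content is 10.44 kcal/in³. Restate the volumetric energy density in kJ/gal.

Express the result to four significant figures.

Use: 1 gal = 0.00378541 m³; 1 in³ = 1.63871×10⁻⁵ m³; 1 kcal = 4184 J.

10.44 kcal/in³ × 4184 J/kcal ÷ 1.63871×10⁻⁵ m³/in³ = 2.66557×10⁹ J/m³
2.66557×10⁹ J/m³ ÷ 1000 J/kJ × 0.00378541 m³/gal = 10090.3 kJ/gal

1.009×10⁴ kJ/gal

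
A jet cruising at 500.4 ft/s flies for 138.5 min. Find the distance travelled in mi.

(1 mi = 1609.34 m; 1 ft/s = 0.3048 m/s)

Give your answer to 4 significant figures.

787.6 mi

500.4 ft/s × 0.3048 → 152.522 m/s
138.5 min × 60 → 8310 s
d = v × t = 152.522 m/s × 8310 s = 1.26746×10⁶ m
1.26746×10⁶ m ÷ (1609.34 m/mi) = 787.565 mi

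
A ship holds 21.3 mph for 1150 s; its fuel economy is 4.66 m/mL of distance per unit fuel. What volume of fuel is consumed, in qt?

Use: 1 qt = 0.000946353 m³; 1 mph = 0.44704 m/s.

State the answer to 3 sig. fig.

21.3 mph → 9.52195 m/s
d = v × t = 9.52195 × 1150 = 10950.2 m
4.66 m/mL → 4.66×10⁶ m/m³
V = d / (distance per unit fuel) = 10950.2 / 4.66×10⁶ = 0.00234983 m³
In qt: 0.00234983 / 0.000946353 = 2.48304 qt

2.48 qt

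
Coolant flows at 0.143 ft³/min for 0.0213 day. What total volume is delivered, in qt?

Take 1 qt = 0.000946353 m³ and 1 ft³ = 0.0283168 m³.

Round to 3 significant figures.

131 qt

0.143 ft³/min → 6.74884×10⁻⁵ m³/s
0.0213 day → 1840.32 s
V = Q × t = 6.74884×10⁻⁵ × 1840.32 = 0.1242 m³
In qt: 0.1242 / 0.000946353 = 131.241 qt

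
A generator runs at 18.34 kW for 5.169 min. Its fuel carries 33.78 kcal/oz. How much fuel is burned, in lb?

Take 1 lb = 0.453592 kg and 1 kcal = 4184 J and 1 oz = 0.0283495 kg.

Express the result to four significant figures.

2.515 lb

18.34 kW → 18340 W
5.169 min → 310.14 s
E = P × t = 18340 × 310.14 = 5.68797×10⁶ J
33.78 kcal/oz → 4.98547×10⁶ J/kg
m = E / e_s = 5.68797×10⁶ / 4.98547×10⁶ = 1.14091 kg
In lb: 1.14091 / 0.453592 = 2.51528 lb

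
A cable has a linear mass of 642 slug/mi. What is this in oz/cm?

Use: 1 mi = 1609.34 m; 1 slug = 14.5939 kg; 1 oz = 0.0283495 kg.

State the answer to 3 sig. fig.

642 slug/mi × 14.5939 kg/slug ÷ 1609.34 m/mi = 5.82182 kg/m
5.82182 kg/m ÷ 0.0283495 kg/oz × 0.01 m/cm = 2.05359 oz/cm

2.05 oz/cm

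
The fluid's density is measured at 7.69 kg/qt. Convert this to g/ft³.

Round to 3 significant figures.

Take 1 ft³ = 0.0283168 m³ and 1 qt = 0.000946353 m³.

2.30×10⁵ g/ft³

7.69 kg/qt ÷ 0.000946353 m³/qt = 8125.93 kg/m³
8125.93 kg/m³ ÷ 0.001 kg/g × 0.0283168 m³/ft³ = 230100 g/ft³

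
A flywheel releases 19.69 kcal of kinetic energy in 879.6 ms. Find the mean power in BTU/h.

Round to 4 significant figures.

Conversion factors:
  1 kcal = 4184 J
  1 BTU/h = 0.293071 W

19.69 kcal × 4184 = 82383 J
879.6 ms × 0.001 = 0.8796 s
P = E / t = 82383 J / 0.8796 s = 93659.6 W
93659.6 W ÷ (0.293071 W/BTU/h) = 319580 BTU/h

3.196×10⁵ BTU/h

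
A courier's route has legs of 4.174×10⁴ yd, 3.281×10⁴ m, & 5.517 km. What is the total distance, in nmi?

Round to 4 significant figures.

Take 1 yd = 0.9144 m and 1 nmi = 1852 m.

4.174×10⁴ yd × 0.9144 → 38167.1 m
3.281×10⁴ m (already m)
5.517 km × 1000 → 5517 m
Combined: 38167.1 + 32810 + 5517 = 76494.1 m
In nmi: 76494.1 / 1852 = 41.3035 nmi

41.30 nmi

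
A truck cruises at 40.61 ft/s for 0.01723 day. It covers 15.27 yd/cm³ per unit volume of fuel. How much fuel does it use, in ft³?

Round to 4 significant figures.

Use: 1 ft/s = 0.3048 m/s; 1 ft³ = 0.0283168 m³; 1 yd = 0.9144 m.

0.04660 ft³

40.61 ft/s → 12.3779 m/s
0.01723 day → 1488.67 s
d = v × t = 12.3779 × 1488.67 = 18426.6 m
15.27 yd/cm³ → 1.39629×10⁷ m/m³
V = d / (distance per unit fuel) = 18426.6 / 1.39629×10⁷ = 0.00131968 m³
In ft³: 0.00131968 / 0.0283168 = 0.0466041 ft³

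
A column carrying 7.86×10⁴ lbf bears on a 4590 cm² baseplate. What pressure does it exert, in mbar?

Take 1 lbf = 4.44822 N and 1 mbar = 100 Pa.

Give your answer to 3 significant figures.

7.86×10⁴ lbf × 4.44822 = 349630 N
4590 cm² × 0.0001 = 0.459 m²
P = F / A = 349630 N / 0.459 m² = 761721 Pa
761721 Pa ÷ (100 Pa/mbar) = 7617.21 mbar

7620 mbar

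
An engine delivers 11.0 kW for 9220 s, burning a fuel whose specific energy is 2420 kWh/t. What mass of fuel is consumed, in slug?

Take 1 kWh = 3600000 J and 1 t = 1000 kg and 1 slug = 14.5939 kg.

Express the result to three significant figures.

0.798 slug

11.0 kW → 11000 W
E = P × t = 11000 × 9220 = 1.0142×10⁸ J
2420 kWh/t → 8.712×10⁶ J/kg
m = E / e_s = 1.0142×10⁸ / 8.712×10⁶ = 11.6414 kg
In slug: 11.6414 / 14.5939 = 0.797689 slug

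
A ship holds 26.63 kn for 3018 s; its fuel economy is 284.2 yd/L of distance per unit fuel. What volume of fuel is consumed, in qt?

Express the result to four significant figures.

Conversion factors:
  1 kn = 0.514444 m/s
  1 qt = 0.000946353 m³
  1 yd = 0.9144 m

168.1 qt

26.63 kn → 13.6996 m/s
d = v × t = 13.6996 × 3018 = 41345.4 m
284.2 yd/L → 259872 m/m³
V = d / (distance per unit fuel) = 41345.4 / 259872 = 0.159099 m³
In qt: 0.159099 / 0.000946353 = 168.118 qt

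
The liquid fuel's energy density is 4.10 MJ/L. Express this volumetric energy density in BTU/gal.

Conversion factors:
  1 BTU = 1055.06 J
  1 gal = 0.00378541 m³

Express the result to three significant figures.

1.47×10⁴ BTU/gal

4.10 MJ/L × 1000000 J/MJ ÷ 0.001 m³/L = 4.1×10⁹ J/m³
4.1×10⁹ J/m³ ÷ 1055.06 J/BTU × 0.00378541 m³/gal = 14710.2 BTU/gal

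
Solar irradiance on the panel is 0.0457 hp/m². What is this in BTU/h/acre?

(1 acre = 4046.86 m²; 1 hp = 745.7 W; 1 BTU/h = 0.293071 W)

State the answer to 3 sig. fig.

4.71×10⁵ BTU/h/acre

0.0457 hp/m² × 745.7 W/hp = 34.0785 W/m²
34.0785 W/m² ÷ 0.293071 W/BTU/h × 4046.86 m²/acre = 470572 BTU/h/acre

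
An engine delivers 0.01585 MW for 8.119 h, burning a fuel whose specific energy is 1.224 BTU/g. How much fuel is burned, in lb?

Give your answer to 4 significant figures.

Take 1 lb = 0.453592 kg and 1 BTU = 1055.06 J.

0.01585 MW → 15850 W
8.119 h → 29228.4 s
E = P × t = 15850 × 29228.4 = 4.6327×10⁸ J
1.224 BTU/g → 1.29139×10⁶ J/kg
m = E / e_s = 4.6327×10⁸ / 1.29139×10⁶ = 358.737 kg
In lb: 358.737 / 0.453592 = 790.88 lb

790.9 lb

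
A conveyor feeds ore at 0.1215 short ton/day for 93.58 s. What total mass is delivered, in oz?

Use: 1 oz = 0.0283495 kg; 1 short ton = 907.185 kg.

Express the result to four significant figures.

0.1215 short ton/day → 0.00127573 kg/s
m = ṁ × t = 0.00127573 × 93.58 = 0.119383 kg
In oz: 0.119383 / 0.0283495 = 4.21111 oz

4.211 oz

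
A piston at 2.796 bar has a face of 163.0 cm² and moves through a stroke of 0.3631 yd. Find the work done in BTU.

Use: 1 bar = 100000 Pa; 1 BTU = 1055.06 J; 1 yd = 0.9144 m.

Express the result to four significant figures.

2.796 bar → 279600 Pa
163.0 cm² → 0.0163 m²
F = P × A = 279600 × 0.0163 = 4557.48 N
0.3631 yd → 0.332019 m
W = F × d = 4557.48 × 0.332019 = 1513.17 J
In BTU: 1513.17 / 1055.06 = 1.4342 BTU

1.434 BTU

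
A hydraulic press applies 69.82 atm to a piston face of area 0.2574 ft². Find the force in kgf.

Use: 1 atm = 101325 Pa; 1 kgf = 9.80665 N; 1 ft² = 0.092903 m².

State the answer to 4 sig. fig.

69.82 atm × 101325 = 7.07451×10⁶ Pa
0.2574 ft² × 0.092903 = 0.0239132 m²
F = P × A = 7.07451×10⁶ Pa × 0.0239132 m² = 169174 N
169174 N ÷ (9.80665 N/kgf) = 17250.9 kgf

1.725×10⁴ kgf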